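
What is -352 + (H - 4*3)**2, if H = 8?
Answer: -336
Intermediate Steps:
-352 + (H - 4*3)**2 = -352 + (8 - 4*3)**2 = -352 + (8 - 12)**2 = -352 + (-4)**2 = -352 + 16 = -336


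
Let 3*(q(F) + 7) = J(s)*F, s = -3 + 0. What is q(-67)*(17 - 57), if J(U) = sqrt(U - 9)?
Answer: 280 + 5360*I*sqrt(3)/3 ≈ 280.0 + 3094.6*I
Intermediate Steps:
s = -3
J(U) = sqrt(-9 + U)
q(F) = -7 + 2*I*F*sqrt(3)/3 (q(F) = -7 + (sqrt(-9 - 3)*F)/3 = -7 + (sqrt(-12)*F)/3 = -7 + ((2*I*sqrt(3))*F)/3 = -7 + (2*I*F*sqrt(3))/3 = -7 + 2*I*F*sqrt(3)/3)
q(-67)*(17 - 57) = (-7 + (2/3)*I*(-67)*sqrt(3))*(17 - 57) = (-7 - 134*I*sqrt(3)/3)*(-40) = 280 + 5360*I*sqrt(3)/3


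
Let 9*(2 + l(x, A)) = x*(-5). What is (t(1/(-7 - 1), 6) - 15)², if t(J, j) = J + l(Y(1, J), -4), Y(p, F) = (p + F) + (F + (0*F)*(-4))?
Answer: 177241/576 ≈ 307.71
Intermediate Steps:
Y(p, F) = p + 2*F (Y(p, F) = (F + p) + (F + 0*(-4)) = (F + p) + (F + 0) = (F + p) + F = p + 2*F)
l(x, A) = -2 - 5*x/9 (l(x, A) = -2 + (x*(-5))/9 = -2 + (-5*x)/9 = -2 - 5*x/9)
t(J, j) = -23/9 - J/9 (t(J, j) = J + (-2 - 5*(1 + 2*J)/9) = J + (-2 + (-5/9 - 10*J/9)) = J + (-23/9 - 10*J/9) = -23/9 - J/9)
(t(1/(-7 - 1), 6) - 15)² = ((-23/9 - 1/(9*(-7 - 1))) - 15)² = ((-23/9 - ⅑/(-8)) - 15)² = ((-23/9 - ⅑*(-⅛)) - 15)² = ((-23/9 + 1/72) - 15)² = (-61/24 - 15)² = (-421/24)² = 177241/576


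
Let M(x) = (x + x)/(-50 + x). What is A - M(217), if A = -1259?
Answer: -210687/167 ≈ -1261.6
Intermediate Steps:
M(x) = 2*x/(-50 + x) (M(x) = (2*x)/(-50 + x) = 2*x/(-50 + x))
A - M(217) = -1259 - 2*217/(-50 + 217) = -1259 - 2*217/167 = -1259 - 1*434/167 = -1259 - 434/167 = -210687/167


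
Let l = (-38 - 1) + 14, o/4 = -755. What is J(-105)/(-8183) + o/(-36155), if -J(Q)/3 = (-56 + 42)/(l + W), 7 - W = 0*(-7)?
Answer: 303637/3622731 ≈ 0.083814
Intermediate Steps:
o = -3020 (o = 4*(-755) = -3020)
W = 7 (W = 7 - 0*(-7) = 7 - 1*0 = 7 + 0 = 7)
l = -25 (l = -39 + 14 = -25)
J(Q) = -7/3 (J(Q) = -3*(-56 + 42)/(-25 + 7) = -(-42)/(-18) = -(-42)*(-1)/18 = -3*7/9 = -7/3)
J(-105)/(-8183) + o/(-36155) = -7/3/(-8183) - 3020/(-36155) = -7/3*(-1/8183) - 3020*(-1/36155) = 1/3507 + 604/7231 = 303637/3622731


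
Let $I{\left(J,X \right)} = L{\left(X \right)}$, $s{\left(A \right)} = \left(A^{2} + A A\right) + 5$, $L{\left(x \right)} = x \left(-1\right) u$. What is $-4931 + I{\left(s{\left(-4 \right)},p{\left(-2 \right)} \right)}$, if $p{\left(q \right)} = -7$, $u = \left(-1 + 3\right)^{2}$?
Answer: $-4903$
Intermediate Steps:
$u = 4$ ($u = 2^{2} = 4$)
$L{\left(x \right)} = - 4 x$ ($L{\left(x \right)} = x \left(-1\right) 4 = - x 4 = - 4 x$)
$s{\left(A \right)} = 5 + 2 A^{2}$ ($s{\left(A \right)} = \left(A^{2} + A^{2}\right) + 5 = 2 A^{2} + 5 = 5 + 2 A^{2}$)
$I{\left(J,X \right)} = - 4 X$
$-4931 + I{\left(s{\left(-4 \right)},p{\left(-2 \right)} \right)} = -4931 - -28 = -4931 + 28 = -4903$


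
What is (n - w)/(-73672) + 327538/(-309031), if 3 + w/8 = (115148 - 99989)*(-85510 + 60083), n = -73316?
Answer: -238231065863237/5691732958 ≈ -41856.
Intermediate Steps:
w = -3083583168 (w = -24 + 8*((115148 - 99989)*(-85510 + 60083)) = -24 + 8*(15159*(-25427)) = -24 + 8*(-385447893) = -24 - 3083583144 = -3083583168)
(n - w)/(-73672) + 327538/(-309031) = (-73316 - 1*(-3083583168))/(-73672) + 327538/(-309031) = (-73316 + 3083583168)*(-1/73672) + 327538*(-1/309031) = 3083509852*(-1/73672) - 327538/309031 = -770877463/18418 - 327538/309031 = -238231065863237/5691732958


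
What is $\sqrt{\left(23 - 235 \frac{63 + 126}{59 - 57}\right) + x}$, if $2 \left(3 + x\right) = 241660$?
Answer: $\frac{\sqrt{394570}}{2} \approx 314.07$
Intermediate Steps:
$x = 120827$ ($x = -3 + \frac{1}{2} \cdot 241660 = -3 + 120830 = 120827$)
$\sqrt{\left(23 - 235 \frac{63 + 126}{59 - 57}\right) + x} = \sqrt{\left(23 - 235 \frac{63 + 126}{59 - 57}\right) + 120827} = \sqrt{\left(23 - 235 \cdot \frac{189}{2}\right) + 120827} = \sqrt{\left(23 - 235 \cdot 189 \cdot \frac{1}{2}\right) + 120827} = \sqrt{\left(23 - \frac{44415}{2}\right) + 120827} = \sqrt{- \frac{44369}{2} + 120827} = \sqrt{\frac{197285}{2}} = \frac{\sqrt{394570}}{2}$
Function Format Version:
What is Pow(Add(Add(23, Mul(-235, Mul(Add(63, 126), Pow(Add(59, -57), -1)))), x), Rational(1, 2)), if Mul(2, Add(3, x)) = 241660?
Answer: Mul(Rational(1, 2), Pow(394570, Rational(1, 2))) ≈ 314.07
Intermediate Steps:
x = 120827 (x = Add(-3, Mul(Rational(1, 2), 241660)) = Add(-3, 120830) = 120827)
Pow(Add(Add(23, Mul(-235, Mul(Add(63, 126), Pow(Add(59, -57), -1)))), x), Rational(1, 2)) = Pow(Add(Add(23, Mul(-235, Mul(Add(63, 126), Pow(Add(59, -57), -1)))), 120827), Rational(1, 2)) = Pow(Add(Add(23, Mul(-235, Mul(189, Pow(2, -1)))), 120827), Rational(1, 2)) = Pow(Add(Add(23, Mul(-235, Mul(189, Rational(1, 2)))), 120827), Rational(1, 2)) = Pow(Add(Add(23, Mul(-235, Rational(189, 2))), 120827), Rational(1, 2)) = Pow(Add(Add(23, Rational(-44415, 2)), 120827), Rational(1, 2)) = Pow(Add(Rational(-44369, 2), 120827), Rational(1, 2)) = Pow(Rational(197285, 2), Rational(1, 2)) = Mul(Rational(1, 2), Pow(394570, Rational(1, 2)))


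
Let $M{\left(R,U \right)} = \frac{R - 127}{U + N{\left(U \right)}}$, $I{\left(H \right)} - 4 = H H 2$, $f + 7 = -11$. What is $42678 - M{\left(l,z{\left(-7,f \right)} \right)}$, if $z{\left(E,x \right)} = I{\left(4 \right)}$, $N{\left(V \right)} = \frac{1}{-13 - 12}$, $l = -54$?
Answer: $\frac{38372047}{899} \approx 42683.0$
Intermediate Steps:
$f = -18$ ($f = -7 - 11 = -18$)
$I{\left(H \right)} = 4 + 2 H^{2}$ ($I{\left(H \right)} = 4 + H H 2 = 4 + H^{2} \cdot 2 = 4 + 2 H^{2}$)
$N{\left(V \right)} = - \frac{1}{25}$ ($N{\left(V \right)} = \frac{1}{-25} = - \frac{1}{25}$)
$z{\left(E,x \right)} = 36$ ($z{\left(E,x \right)} = 4 + 2 \cdot 4^{2} = 4 + 2 \cdot 16 = 4 + 32 = 36$)
$M{\left(R,U \right)} = \frac{-127 + R}{- \frac{1}{25} + U}$ ($M{\left(R,U \right)} = \frac{R - 127}{U - \frac{1}{25}} = \frac{-127 + R}{- \frac{1}{25} + U}$)
$42678 - M{\left(l,z{\left(-7,f \right)} \right)} = 42678 - \frac{25 \left(-127 - 54\right)}{-1 + 25 \cdot 36} = 42678 - 25 \frac{1}{-1 + 900} \left(-181\right) = 42678 - 25 \cdot \frac{1}{899} \left(-181\right) = 42678 - - \frac{4525}{899} = 42678 + \frac{4525}{899} = \frac{38372047}{899}$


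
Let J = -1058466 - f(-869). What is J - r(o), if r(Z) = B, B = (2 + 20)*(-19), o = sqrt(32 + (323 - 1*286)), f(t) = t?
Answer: -1057179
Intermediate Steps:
o = sqrt(69) (o = sqrt(32 + (323 - 286)) = sqrt(32 + 37) = sqrt(69) ≈ 8.3066)
B = -418 (B = 22*(-19) = -418)
r(Z) = -418
J = -1057597 (J = -1058466 - 1*(-869) = -1058466 + 869 = -1057597)
J - r(o) = -1057597 - 1*(-418) = -1057597 + 418 = -1057179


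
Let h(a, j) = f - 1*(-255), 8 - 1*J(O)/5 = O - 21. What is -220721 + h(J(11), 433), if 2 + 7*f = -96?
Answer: -220480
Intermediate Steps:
f = -14 (f = -2/7 + (⅐)*(-96) = -2/7 - 96/7 = -14)
J(O) = 145 - 5*O (J(O) = 40 - 5*(O - 21) = 40 - 5*(-21 + O) = 40 + (105 - 5*O) = 145 - 5*O)
h(a, j) = 241 (h(a, j) = -14 - 1*(-255) = -14 + 255 = 241)
-220721 + h(J(11), 433) = -220721 + 241 = -220480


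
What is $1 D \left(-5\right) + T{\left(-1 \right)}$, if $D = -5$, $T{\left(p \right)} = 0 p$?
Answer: $25$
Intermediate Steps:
$T{\left(p \right)} = 0$
$1 D \left(-5\right) + T{\left(-1 \right)} = 1 \left(\left(-5\right) \left(-5\right)\right) + 0 = 1 \cdot 25 + 0 = 25 + 0 = 25$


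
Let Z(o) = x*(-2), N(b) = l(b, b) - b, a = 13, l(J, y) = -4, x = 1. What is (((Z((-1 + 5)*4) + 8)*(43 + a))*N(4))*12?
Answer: -32256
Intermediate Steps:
N(b) = -4 - b
Z(o) = -2 (Z(o) = 1*(-2) = -2)
(((Z((-1 + 5)*4) + 8)*(43 + a))*N(4))*12 = (((-2 + 8)*(43 + 13))*(-4 - 1*4))*12 = ((6*56)*(-4 - 4))*12 = (336*(-8))*12 = -2688*12 = -32256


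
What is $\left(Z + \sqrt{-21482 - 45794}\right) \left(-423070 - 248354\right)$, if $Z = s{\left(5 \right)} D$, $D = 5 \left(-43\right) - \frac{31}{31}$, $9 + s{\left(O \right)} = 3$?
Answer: $-870165504 - 14771328 i \sqrt{139} \approx -8.7017 \cdot 10^{8} - 1.7415 \cdot 10^{8} i$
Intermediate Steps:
$s{\left(O \right)} = -6$ ($s{\left(O \right)} = -9 + 3 = -6$)
$D = -216$ ($D = -215 - 1 = -216$)
$Z = 1296$ ($Z = \left(-6\right) \left(-216\right) = 1296$)
$\left(Z + \sqrt{-21482 - 45794}\right) \left(-423070 - 248354\right) = \left(1296 + \sqrt{-21482 - 45794}\right) \left(-423070 - 248354\right) = \left(1296 + \sqrt{-67276}\right) \left(-671424\right) = \left(1296 + 22 i \sqrt{139}\right) \left(-671424\right) = -870165504 - 14771328 i \sqrt{139}$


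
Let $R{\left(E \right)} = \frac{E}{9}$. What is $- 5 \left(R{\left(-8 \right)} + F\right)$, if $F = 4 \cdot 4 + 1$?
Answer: $- \frac{725}{9} \approx -80.556$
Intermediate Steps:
$F = 17$ ($F = 16 + 1 = 17$)
$R{\left(E \right)} = \frac{E}{9}$ ($R{\left(E \right)} = E \frac{1}{9} = \frac{E}{9}$)
$- 5 \left(R{\left(-8 \right)} + F\right) = - 5 \left(\frac{1}{9} \left(-8\right) + 17\right) = - 5 \left(- \frac{8}{9} + 17\right) = \left(-5\right) \frac{145}{9} = - \frac{725}{9}$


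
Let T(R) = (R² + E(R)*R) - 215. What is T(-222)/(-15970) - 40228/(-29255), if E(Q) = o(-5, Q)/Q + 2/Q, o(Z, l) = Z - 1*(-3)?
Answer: -158614487/93440470 ≈ -1.6975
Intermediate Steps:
o(Z, l) = 3 + Z (o(Z, l) = Z + 3 = 3 + Z)
E(Q) = 0 (E(Q) = (3 - 5)/Q + 2/Q = -2/Q + 2/Q = 0)
T(R) = -215 + R² (T(R) = (R² + 0*R) - 215 = (R² + 0) - 215 = R² - 215 = -215 + R²)
T(-222)/(-15970) - 40228/(-29255) = (-215 + (-222)²)/(-15970) - 40228/(-29255) = (-215 + 49284)*(-1/15970) - 40228*(-1/29255) = 49069*(-1/15970) + 40228/29255 = -49069/15970 + 40228/29255 = -158614487/93440470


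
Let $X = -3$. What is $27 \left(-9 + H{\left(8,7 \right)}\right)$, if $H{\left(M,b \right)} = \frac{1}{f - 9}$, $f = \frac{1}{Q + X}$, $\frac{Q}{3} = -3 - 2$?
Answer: $- \frac{40095}{163} \approx -245.98$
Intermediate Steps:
$Q = -15$ ($Q = 3 \left(-3 - 2\right) = 3 \left(-5\right) = -15$)
$f = - \frac{1}{18}$ ($f = \frac{1}{-15 - 3} = \frac{1}{-18} = - \frac{1}{18} \approx -0.055556$)
$H{\left(M,b \right)} = - \frac{18}{163}$ ($H{\left(M,b \right)} = \frac{1}{- \frac{1}{18} - 9} = \frac{1}{- \frac{163}{18}} = - \frac{18}{163}$)
$27 \left(-9 + H{\left(8,7 \right)}\right) = 27 \left(-9 - \frac{18}{163}\right) = 27 \left(- \frac{1485}{163}\right) = - \frac{40095}{163}$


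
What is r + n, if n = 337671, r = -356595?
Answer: -18924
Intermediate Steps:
r + n = -356595 + 337671 = -18924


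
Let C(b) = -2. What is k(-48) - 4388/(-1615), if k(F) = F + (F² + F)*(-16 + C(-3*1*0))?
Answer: -65655052/1615 ≈ -40653.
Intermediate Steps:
k(F) = -18*F² - 17*F (k(F) = F + (F² + F)*(-16 - 2) = F + (F + F²)*(-18) = F + (-18*F - 18*F²) = -18*F² - 17*F)
k(-48) - 4388/(-1615) = -1*(-48)*(17 + 18*(-48)) - 4388/(-1615) = -1*(-48)*(17 - 864) - 4388*(-1/1615) = -1*(-48)*(-847) + 4388/1615 = -40656 + 4388/1615 = -65655052/1615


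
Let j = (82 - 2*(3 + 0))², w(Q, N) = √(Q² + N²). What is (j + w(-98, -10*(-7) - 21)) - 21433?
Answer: -15657 + 49*√5 ≈ -15547.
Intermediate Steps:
w(Q, N) = √(N² + Q²)
j = 5776 (j = (82 - 2*3)² = (82 - 6)² = 76² = 5776)
(j + w(-98, -10*(-7) - 21)) - 21433 = (5776 + √((-10*(-7) - 21)² + (-98)²)) - 21433 = (5776 + √((70 - 21)² + 9604)) - 21433 = (5776 + √(49² + 9604)) - 21433 = (5776 + √(2401 + 9604)) - 21433 = (5776 + √12005) - 21433 = (5776 + 49*√5) - 21433 = -15657 + 49*√5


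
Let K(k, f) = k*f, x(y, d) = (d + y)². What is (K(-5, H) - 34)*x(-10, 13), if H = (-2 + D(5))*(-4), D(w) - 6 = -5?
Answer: -486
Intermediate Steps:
D(w) = 1 (D(w) = 6 - 5 = 1)
H = 4 (H = (-2 + 1)*(-4) = -1*(-4) = 4)
K(k, f) = f*k
(K(-5, H) - 34)*x(-10, 13) = (4*(-5) - 34)*(13 - 10)² = (-20 - 34)*3² = -54*9 = -486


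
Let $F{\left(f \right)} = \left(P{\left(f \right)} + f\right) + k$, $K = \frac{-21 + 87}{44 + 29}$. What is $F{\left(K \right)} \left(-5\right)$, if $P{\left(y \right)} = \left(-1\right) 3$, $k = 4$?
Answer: $- \frac{695}{73} \approx -9.5206$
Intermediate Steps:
$P{\left(y \right)} = -3$
$K = \frac{66}{73} \approx 0.90411$
$F{\left(f \right)} = 1 + f$ ($F{\left(f \right)} = \left(-3 + f\right) + 4 = 1 + f$)
$F{\left(K \right)} \left(-5\right) = \left(1 + \frac{66}{73}\right) \left(-5\right) = \frac{139}{73} \left(-5\right) = - \frac{695}{73}$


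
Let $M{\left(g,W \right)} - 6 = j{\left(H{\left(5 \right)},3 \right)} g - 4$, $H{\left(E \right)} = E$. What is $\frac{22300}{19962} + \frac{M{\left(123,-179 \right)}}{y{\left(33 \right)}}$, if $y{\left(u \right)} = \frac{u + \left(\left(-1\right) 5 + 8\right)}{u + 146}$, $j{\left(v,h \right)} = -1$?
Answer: $- \frac{23975231}{39924} \approx -600.52$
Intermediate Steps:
$M{\left(g,W \right)} = 2 - g$ ($M{\left(g,W \right)} = 6 - \left(4 + g\right) = 2 - g$)
$y{\left(u \right)} = \frac{3 + u}{146 + u}$ ($y{\left(u \right)} = \frac{u + \left(-5 + 8\right)}{146 + u} = \frac{u + 3}{146 + u} = \frac{3 + u}{146 + u}$)
$\frac{22300}{19962} + \frac{M{\left(123,-179 \right)}}{y{\left(33 \right)}} = \frac{22300}{19962} + \frac{2 - 123}{\frac{1}{146 + 33} \left(3 + 33\right)} = 22300 \cdot \frac{1}{19962} + \frac{2 - 123}{\frac{1}{179} \cdot 36} = \frac{11150}{9981} - \frac{121}{\frac{1}{179} \cdot 36} = \frac{11150}{9981} - \frac{121}{\frac{36}{179}} = \frac{11150}{9981} - \frac{21659}{36} = - \frac{23975231}{39924}$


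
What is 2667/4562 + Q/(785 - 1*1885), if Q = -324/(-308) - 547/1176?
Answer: 18957856529/32457717600 ≈ 0.58408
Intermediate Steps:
Q = 7591/12936 (Q = -324*(-1/308) - 547*1/1176 = 81/77 - 547/1176 = 7591/12936 ≈ 0.58681)
2667/4562 + Q/(785 - 1*1885) = 2667/4562 + 7591/(12936*(785 - 1*1885)) = 2667*(1/4562) + 7591/(12936*(785 - 1885)) = 2667/4562 + (7591/12936)/(-1100) = 2667/4562 + (7591/12936)*(-1/1100) = 2667/4562 - 7591/14229600 = 18957856529/32457717600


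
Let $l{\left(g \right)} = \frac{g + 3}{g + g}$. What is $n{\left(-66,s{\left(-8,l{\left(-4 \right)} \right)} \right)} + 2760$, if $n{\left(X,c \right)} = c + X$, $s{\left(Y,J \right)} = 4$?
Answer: $2698$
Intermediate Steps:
$l{\left(g \right)} = \frac{3 + g}{2 g}$
$n{\left(X,c \right)} = X + c$
$n{\left(-66,s{\left(-8,l{\left(-4 \right)} \right)} \right)} + 2760 = \left(-66 + 4\right) + 2760 = -62 + 2760 = 2698$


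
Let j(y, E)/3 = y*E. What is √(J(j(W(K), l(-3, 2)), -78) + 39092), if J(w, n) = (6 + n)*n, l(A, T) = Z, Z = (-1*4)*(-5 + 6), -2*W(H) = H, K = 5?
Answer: 2*√11177 ≈ 211.44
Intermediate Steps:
W(H) = -H/2
Z = -4 (Z = -4*1 = -4)
l(A, T) = -4
j(y, E) = 3*E*y (j(y, E) = 3*(y*E) = 3*(E*y) = 3*E*y)
J(w, n) = n*(6 + n)
√(J(j(W(K), l(-3, 2)), -78) + 39092) = √(-78*(6 - 78) + 39092) = √(-78*(-72) + 39092) = √(5616 + 39092) = √44708 = 2*√11177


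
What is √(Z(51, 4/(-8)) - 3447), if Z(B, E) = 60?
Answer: I*√3387 ≈ 58.198*I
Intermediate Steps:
√(Z(51, 4/(-8)) - 3447) = √(60 - 3447) = √(-3387) = I*√3387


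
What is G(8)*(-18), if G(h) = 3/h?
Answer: -27/4 ≈ -6.7500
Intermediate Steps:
G(8)*(-18) = (3/8)*(-18) = -27/4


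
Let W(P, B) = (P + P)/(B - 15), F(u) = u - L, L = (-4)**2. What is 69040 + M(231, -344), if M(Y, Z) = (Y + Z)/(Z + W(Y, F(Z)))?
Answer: 2979366285/43154 ≈ 69040.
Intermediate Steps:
L = 16
F(u) = -16 + u (F(u) = u - 1*16 = u - 16 = -16 + u)
W(P, B) = 2*P/(-15 + B) (W(P, B) = (2*P)/(-15 + B) = 2*P/(-15 + B))
M(Y, Z) = (Y + Z)/(Z + 2*Y/(-31 + Z)) (M(Y, Z) = (Y + Z)/(Z + 2*Y/(-15 + (-16 + Z))) = (Y + Z)/(Z + 2*Y/(-31 + Z)))
69040 + M(231, -344) = 69040 + (-31 - 344)*(231 - 344)/(2*231 - 344*(-31 - 344)) = 69040 - 375*(-113)/(462 - 344*(-375)) = 69040 - 375*(-113)/(462 + 129000) = 69040 - 375*(-113)/129462 = 69040 + (1/129462)*(-375)*(-113) = 69040 + 14125/43154 = 2979366285/43154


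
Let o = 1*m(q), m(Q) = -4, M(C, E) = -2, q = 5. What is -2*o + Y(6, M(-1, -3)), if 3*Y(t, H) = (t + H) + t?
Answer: 34/3 ≈ 11.333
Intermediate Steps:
Y(t, H) = H/3 + 2*t/3 (Y(t, H) = ((t + H) + t)/3 = ((H + t) + t)/3 = (H + 2*t)/3 = H/3 + 2*t/3)
o = -4 (o = 1*(-4) = -4)
-2*o + Y(6, M(-1, -3)) = -2*(-4) + ((⅓)*(-2) + (⅔)*6) = 8 + (-⅔ + 4) = 8 + 10/3 = 34/3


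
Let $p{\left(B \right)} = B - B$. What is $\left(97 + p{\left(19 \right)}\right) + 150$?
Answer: $247$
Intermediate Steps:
$p{\left(B \right)} = 0$
$\left(97 + p{\left(19 \right)}\right) + 150 = \left(97 + 0\right) + 150 = 97 + 150 = 247$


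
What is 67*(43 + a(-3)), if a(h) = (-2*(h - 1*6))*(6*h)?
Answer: -18827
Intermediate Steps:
a(h) = 6*h*(12 - 2*h) (a(h) = (-2*(h - 6))*(6*h) = (-2*(-6 + h))*(6*h) = (12 - 2*h)*(6*h) = 6*h*(12 - 2*h))
67*(43 + a(-3)) = 67*(43 + 12*(-3)*(6 - 1*(-3))) = 67*(43 + 12*(-3)*(6 + 3)) = 67*(43 + 12*(-3)*9) = 67*(43 - 324) = 67*(-281) = -18827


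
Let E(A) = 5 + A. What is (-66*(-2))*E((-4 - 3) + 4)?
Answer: 264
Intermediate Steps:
(-66*(-2))*E((-4 - 3) + 4) = (-66*(-2))*(5 + ((-4 - 3) + 4)) = 132*(5 + (-7 + 4)) = 132*(5 - 3) = 132*2 = 264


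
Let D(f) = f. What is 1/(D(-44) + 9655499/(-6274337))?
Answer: -6274337/285726327 ≈ -0.021959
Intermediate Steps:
1/(D(-44) + 9655499/(-6274337)) = 1/(-44 + 9655499/(-6274337)) = 1/(-44 + 9655499*(-1/6274337)) = 1/(-44 - 9655499/6274337) = 1/(-285726327/6274337) = -6274337/285726327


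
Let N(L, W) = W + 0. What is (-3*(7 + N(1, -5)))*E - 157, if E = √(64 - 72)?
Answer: -157 - 12*I*√2 ≈ -157.0 - 16.971*I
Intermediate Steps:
N(L, W) = W
E = 2*I*√2 (E = √(-8) = 2*I*√2 ≈ 2.8284*I)
(-3*(7 + N(1, -5)))*E - 157 = (-3*(7 - 5))*(2*I*√2) - 157 = (-3*2)*(2*I*√2) - 157 = -12*I*√2 - 157 = -157 - 12*I*√2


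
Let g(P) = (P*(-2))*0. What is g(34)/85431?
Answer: 0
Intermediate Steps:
g(P) = 0 (g(P) = -2*P*0 = 0)
g(34)/85431 = 0/85431 = 0*(1/85431) = 0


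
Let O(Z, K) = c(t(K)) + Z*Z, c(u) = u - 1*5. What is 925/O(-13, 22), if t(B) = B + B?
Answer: 925/208 ≈ 4.4471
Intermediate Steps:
t(B) = 2*B
c(u) = -5 + u (c(u) = u - 5 = -5 + u)
O(Z, K) = -5 + Z² + 2*K (O(Z, K) = (-5 + 2*K) + Z*Z = (-5 + 2*K) + Z² = -5 + Z² + 2*K)
925/O(-13, 22) = 925/(-5 + (-13)² + 2*22) = 925/(-5 + 169 + 44) = 925/208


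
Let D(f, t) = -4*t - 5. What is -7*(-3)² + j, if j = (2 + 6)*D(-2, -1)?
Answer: -71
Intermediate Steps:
D(f, t) = -5 - 4*t
j = -8 (j = (2 + 6)*(-5 - 4*(-1)) = 8*(-5 + 4) = 8*(-1) = -8)
-7*(-3)² + j = -7*(-3)² - 8 = -7*9 - 8 = -63 - 8 = -71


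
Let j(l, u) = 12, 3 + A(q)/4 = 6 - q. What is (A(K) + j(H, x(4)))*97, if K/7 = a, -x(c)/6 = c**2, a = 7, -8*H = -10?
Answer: -16684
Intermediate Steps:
H = 5/4 (H = -1/8*(-10) = 5/4 ≈ 1.2500)
x(c) = -6*c**2
K = 49 (K = 7*7 = 49)
A(q) = 12 - 4*q (A(q) = -12 + 4*(6 - q) = -12 + (24 - 4*q) = 12 - 4*q)
(A(K) + j(H, x(4)))*97 = ((12 - 4*49) + 12)*97 = ((12 - 196) + 12)*97 = (-184 + 12)*97 = -172*97 = -16684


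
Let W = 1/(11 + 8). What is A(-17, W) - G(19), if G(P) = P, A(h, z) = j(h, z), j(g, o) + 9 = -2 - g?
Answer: -13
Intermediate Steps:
j(g, o) = -11 - g (j(g, o) = -9 + (-2 - g) = -11 - g)
W = 1/19 ≈ 0.052632
A(h, z) = -11 - h
A(-17, W) - G(19) = (-11 - 1*(-17)) - 1*19 = (-11 + 17) - 19 = 6 - 19 = -13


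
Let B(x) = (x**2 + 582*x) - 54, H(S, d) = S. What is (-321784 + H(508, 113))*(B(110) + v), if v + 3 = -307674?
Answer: 74411055636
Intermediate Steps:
v = -307677 (v = -3 - 307674 = -307677)
B(x) = -54 + x**2 + 582*x
(-321784 + H(508, 113))*(B(110) + v) = (-321784 + 508)*((-54 + 110**2 + 582*110) - 307677) = -321276*((-54 + 12100 + 64020) - 307677) = -321276*(76066 - 307677) = -321276*(-231611) = 74411055636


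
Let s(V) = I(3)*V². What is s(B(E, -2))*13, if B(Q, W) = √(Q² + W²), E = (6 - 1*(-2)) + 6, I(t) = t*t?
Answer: 23400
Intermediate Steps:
I(t) = t²
E = 14 (E = (6 + 2) + 6 = 8 + 6 = 14)
s(V) = 9*V² (s(V) = 3²*V² = 9*V²)
s(B(E, -2))*13 = (9*(√(14² + (-2)²))²)*13 = (9*(√(196 + 4))²)*13 = (9*(√200)²)*13 = (9*(10*√2)²)*13 = (9*200)*13 = 1800*13 = 23400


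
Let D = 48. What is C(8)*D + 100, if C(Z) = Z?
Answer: 484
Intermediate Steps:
C(8)*D + 100 = 8*48 + 100 = 384 + 100 = 484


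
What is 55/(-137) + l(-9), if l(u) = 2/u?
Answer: -769/1233 ≈ -0.62368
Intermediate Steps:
55/(-137) + l(-9) = 55/(-137) + 2/(-9) = 55*(-1/137) + 2*(-⅑) = -55/137 - 2/9 = -769/1233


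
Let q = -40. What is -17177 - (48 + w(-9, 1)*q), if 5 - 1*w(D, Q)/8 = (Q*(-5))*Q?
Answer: -14025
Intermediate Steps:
w(D, Q) = 40 + 40*Q² (w(D, Q) = 40 - 8*Q*(-5)*Q = 40 - 8*(-5*Q)*Q = 40 - (-40)*Q² = 40 + 40*Q²)
-17177 - (48 + w(-9, 1)*q) = -17177 - (48 + (40 + 40*1²)*(-40)) = -17177 - (48 + (40 + 40*1)*(-40)) = -17177 - (48 + (40 + 40)*(-40)) = -17177 - (48 + 80*(-40)) = -17177 - (48 - 3200) = -17177 - 1*(-3152) = -17177 + 3152 = -14025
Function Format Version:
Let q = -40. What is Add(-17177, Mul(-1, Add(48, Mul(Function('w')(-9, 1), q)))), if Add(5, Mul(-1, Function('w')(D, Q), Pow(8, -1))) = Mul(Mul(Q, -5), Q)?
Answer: -14025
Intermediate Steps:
Function('w')(D, Q) = Add(40, Mul(40, Pow(Q, 2))) (Function('w')(D, Q) = Add(40, Mul(-8, Mul(Mul(Q, -5), Q))) = Add(40, Mul(-8, Mul(Mul(-5, Q), Q))) = Add(40, Mul(-8, Mul(-5, Pow(Q, 2)))) = Add(40, Mul(40, Pow(Q, 2))))
Add(-17177, Mul(-1, Add(48, Mul(Function('w')(-9, 1), q)))) = Add(-17177, Mul(-1, Add(48, Mul(Add(40, Mul(40, Pow(1, 2))), -40)))) = Add(-17177, Mul(-1, Add(48, Mul(Add(40, Mul(40, 1)), -40)))) = Add(-17177, Mul(-1, Add(48, Mul(Add(40, 40), -40)))) = Add(-17177, Mul(-1, Add(48, Mul(80, -40)))) = Add(-17177, Mul(-1, Add(48, -3200))) = Add(-17177, Mul(-1, -3152)) = Add(-17177, 3152) = -14025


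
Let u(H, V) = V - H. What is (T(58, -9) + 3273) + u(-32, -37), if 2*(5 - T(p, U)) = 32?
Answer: 3257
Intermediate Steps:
T(p, U) = -11 (T(p, U) = 5 - ½*32 = 5 - 16 = -11)
(T(58, -9) + 3273) + u(-32, -37) = (-11 + 3273) + (-37 - 1*(-32)) = 3262 + (-37 + 32) = 3262 - 5 = 3257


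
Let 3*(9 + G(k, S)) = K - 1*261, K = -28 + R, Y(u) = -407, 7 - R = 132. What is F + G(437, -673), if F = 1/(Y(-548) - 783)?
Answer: -174931/1190 ≈ -147.00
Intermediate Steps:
R = -125 (R = 7 - 1*132 = 7 - 132 = -125)
K = -153 (K = -28 - 125 = -153)
F = -1/1190 (F = 1/(-407 - 783) = 1/(-1190) = -1/1190 ≈ -0.00084034)
G(k, S) = -147 (G(k, S) = -9 + (-153 - 1*261)/3 = -9 + (-153 - 261)/3 = -9 + (⅓)*(-414) = -9 - 138 = -147)
F + G(437, -673) = -1/1190 - 147 = -174931/1190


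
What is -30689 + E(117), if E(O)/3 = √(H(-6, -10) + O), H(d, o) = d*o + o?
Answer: -30689 + 3*√167 ≈ -30650.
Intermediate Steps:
H(d, o) = o + d*o
E(O) = 3*√(50 + O) (E(O) = 3*√(-10*(1 - 6) + O) = 3*√(-10*(-5) + O) = 3*√(50 + O))
-30689 + E(117) = -30689 + 3*√(50 + 117) = -30689 + 3*√167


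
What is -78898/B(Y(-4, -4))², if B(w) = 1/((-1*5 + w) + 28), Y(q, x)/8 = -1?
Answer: -17752050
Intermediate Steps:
Y(q, x) = -8 (Y(q, x) = 8*(-1) = -8)
B(w) = 1/(23 + w) (B(w) = 1/((-5 + w) + 28) = 1/(23 + w))
-78898/B(Y(-4, -4))² = -78898*(23 - 8)² = -78898/((1/15)²) = -78898/1/225 = -78898*225 = -17752050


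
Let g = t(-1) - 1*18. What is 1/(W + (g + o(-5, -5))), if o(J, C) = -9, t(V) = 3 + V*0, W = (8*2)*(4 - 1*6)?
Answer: -1/56 ≈ -0.017857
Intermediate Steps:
W = -32 (W = 16*(4 - 6) = 16*(-2) = -32)
t(V) = 3 (t(V) = 3 + 0 = 3)
g = -15 (g = 3 - 1*18 = 3 - 18 = -15)
1/(W + (g + o(-5, -5))) = 1/(-32 + (-15 - 9)) = 1/(-32 - 24) = 1/(-56) = -1/56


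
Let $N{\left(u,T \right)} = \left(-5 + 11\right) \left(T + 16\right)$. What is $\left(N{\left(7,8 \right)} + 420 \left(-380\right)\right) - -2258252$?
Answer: $2098796$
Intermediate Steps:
$N{\left(u,T \right)} = 96 + 6 T$ ($N{\left(u,T \right)} = 6 \left(16 + T\right) = 96 + 6 T$)
$\left(N{\left(7,8 \right)} + 420 \left(-380\right)\right) - -2258252 = \left(\left(96 + 6 \cdot 8\right) + 420 \left(-380\right)\right) - -2258252 = \left(\left(96 + 48\right) - 159600\right) + 2258252 = \left(144 - 159600\right) + 2258252 = -159456 + 2258252 = 2098796$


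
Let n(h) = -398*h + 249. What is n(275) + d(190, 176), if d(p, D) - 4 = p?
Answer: -109007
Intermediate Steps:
n(h) = 249 - 398*h
d(p, D) = 4 + p
n(275) + d(190, 176) = (249 - 398*275) + (4 + 190) = (249 - 109450) + 194 = -109201 + 194 = -109007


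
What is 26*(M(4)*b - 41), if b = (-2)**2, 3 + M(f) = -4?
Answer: -1794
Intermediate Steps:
M(f) = -7 (M(f) = -3 - 4 = -7)
b = 4
26*(M(4)*b - 41) = 26*(-7*4 - 41) = 26*(-28 - 41) = 26*(-69) = -1794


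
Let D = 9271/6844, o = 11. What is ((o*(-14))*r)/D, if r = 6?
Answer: -6323856/9271 ≈ -682.11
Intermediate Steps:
D = 9271/6844 (D = 9271*(1/6844) = 9271/6844 ≈ 1.3546)
((o*(-14))*r)/D = ((11*(-14))*6)/(9271/6844) = -154*6*(6844/9271) = -924*6844/9271 = -6323856/9271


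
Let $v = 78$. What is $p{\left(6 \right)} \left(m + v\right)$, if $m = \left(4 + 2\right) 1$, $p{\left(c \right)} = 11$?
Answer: $924$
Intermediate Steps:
$m = 6$ ($m = 6 \cdot 1 = 6$)
$p{\left(6 \right)} \left(m + v\right) = 11 \left(6 + 78\right) = 11 \cdot 84 = 924$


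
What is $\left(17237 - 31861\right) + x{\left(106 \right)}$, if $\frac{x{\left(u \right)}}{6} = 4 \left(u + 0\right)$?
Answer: $-12080$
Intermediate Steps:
$x{\left(u \right)} = 24 u$ ($x{\left(u \right)} = 6 \cdot 4 \left(u + 0\right) = 6 \cdot 4 u = 24 u$)
$\left(17237 - 31861\right) + x{\left(106 \right)} = \left(17237 - 31861\right) + 24 \cdot 106 = -14624 + 2544 = -12080$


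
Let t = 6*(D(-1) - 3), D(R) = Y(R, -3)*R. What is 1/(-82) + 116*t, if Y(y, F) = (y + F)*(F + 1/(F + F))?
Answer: -894129/82 ≈ -10904.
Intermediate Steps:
Y(y, F) = (F + y)*(F + 1/(2*F))
D(R) = R*(19/2 - 19*R/6) (D(R) = (½ + (-3)² - 3*R + (½)*R/(-3))*R = (½ + 9 - 3*R + (½)*R*(-⅓))*R = (½ + 9 - 3*R - R/6)*R = (19/2 - 19*R/6)*R = R*(19/2 - 19*R/6))
t = -94 (t = 6*((19/6)*(-1)*(3 - 1*(-1)) - 3) = 6*((19/6)*(-1)*(3 + 1) - 3) = 6*((19/6)*(-1)*4 - 3) = 6*(-38/3 - 3) = 6*(-47/3) = -94)
1/(-82) + 116*t = 1/(-82) + 116*(-94) = -1/82 - 10904 = -894129/82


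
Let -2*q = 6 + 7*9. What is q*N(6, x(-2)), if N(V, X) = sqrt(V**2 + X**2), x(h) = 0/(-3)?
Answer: -207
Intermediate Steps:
q = -69/2 (q = -(6 + 7*9)/2 = -(6 + 63)/2 = -1/2*69 = -69/2 ≈ -34.500)
x(h) = 0 (x(h) = 0*(-1/3) = 0)
q*N(6, x(-2)) = -69*sqrt(6**2 + 0**2)/2 = -69*sqrt(36 + 0)/2 = -69*sqrt(36)/2 = -69/2*6 = -207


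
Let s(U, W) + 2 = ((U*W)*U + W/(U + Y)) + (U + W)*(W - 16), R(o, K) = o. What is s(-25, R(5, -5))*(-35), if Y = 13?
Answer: -1403885/12 ≈ -1.1699e+5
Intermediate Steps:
s(U, W) = -2 + W*U² + W/(13 + U) + (-16 + W)*(U + W) (s(U, W) = -2 + (((U*W)*U + W/(U + 13)) + (U + W)*(W - 16)) = -2 + ((W*U² + W/(13 + U)) + (U + W)*(-16 + W)) = -2 + ((W*U² + W/(13 + U)) + (-16 + W)*(U + W)) = -2 + (W*U² + W/(13 + U) + (-16 + W)*(U + W)) = -2 + W*U² + W/(13 + U) + (-16 + W)*(U + W))
s(-25, R(5, -5))*(-35) = ((-26 - 210*(-25) - 207*5 - 16*(-25)² + 13*5² - 25*5² + 5*(-25)³ - 3*(-25)*5 + 14*5*(-25)²)/(13 - 25))*(-35) = ((-26 + 5250 - 1035 - 16*625 + 13*25 - 25*25 + 5*(-15625) + 375 + 14*5*625)/(-12))*(-35) = -(-26 + 5250 - 1035 - 10000 + 325 - 625 - 78125 + 375 + 43750)/12*(-35) = -1/12*(-40111)*(-35) = (40111/12)*(-35) = -1403885/12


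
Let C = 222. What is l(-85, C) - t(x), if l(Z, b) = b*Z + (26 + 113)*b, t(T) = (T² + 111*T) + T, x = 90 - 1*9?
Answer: -3645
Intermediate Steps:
x = 81 (x = 90 - 9 = 81)
t(T) = T² + 112*T
l(Z, b) = 139*b + Z*b (l(Z, b) = Z*b + 139*b = 139*b + Z*b)
l(-85, C) - t(x) = 222*(139 - 85) - 81*(112 + 81) = 222*54 - 81*193 = 11988 - 1*15633 = 11988 - 15633 = -3645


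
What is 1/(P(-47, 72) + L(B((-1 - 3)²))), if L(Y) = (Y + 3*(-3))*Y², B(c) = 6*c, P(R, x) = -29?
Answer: 1/801763 ≈ 1.2473e-6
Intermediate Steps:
L(Y) = Y²*(-9 + Y) (L(Y) = (Y - 9)*Y² = (-9 + Y)*Y² = Y²*(-9 + Y))
1/(P(-47, 72) + L(B((-1 - 3)²))) = 1/(-29 + (6*(-1 - 3)²)²*(-9 + 6*(-1 - 3)²)) = 1/(-29 + (6*(-4)²)²*(-9 + 6*(-4)²)) = 1/(-29 + (6*16)²*(-9 + 6*16)) = 1/(-29 + 96²*(-9 + 96)) = 1/(-29 + 9216*87) = 1/(-29 + 801792) = 1/801763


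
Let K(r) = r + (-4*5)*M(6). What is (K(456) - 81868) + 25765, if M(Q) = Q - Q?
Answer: -55647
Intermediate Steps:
M(Q) = 0
K(r) = r (K(r) = r - 4*5*0 = r - 20*0 = r + 0 = r)
(K(456) - 81868) + 25765 = (456 - 81868) + 25765 = -81412 + 25765 = -55647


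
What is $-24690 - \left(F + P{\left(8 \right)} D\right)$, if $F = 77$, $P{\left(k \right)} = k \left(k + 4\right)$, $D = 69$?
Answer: $-31391$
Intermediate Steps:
$P{\left(k \right)} = k \left(4 + k\right)$
$-24690 - \left(F + P{\left(8 \right)} D\right) = -24690 - \left(77 + 8 \left(4 + 8\right) 69\right) = -24690 - \left(77 + 8 \cdot 12 \cdot 69\right) = -24690 - \left(77 + 96 \cdot 69\right) = -24690 - \left(77 + 6624\right) = -24690 - 6701 = -31391$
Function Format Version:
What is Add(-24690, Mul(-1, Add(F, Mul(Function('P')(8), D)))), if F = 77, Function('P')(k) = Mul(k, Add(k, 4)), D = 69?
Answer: -31391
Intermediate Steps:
Function('P')(k) = Mul(k, Add(4, k))
Add(-24690, Mul(-1, Add(F, Mul(Function('P')(8), D)))) = Add(-24690, Mul(-1, Add(77, Mul(Mul(8, Add(4, 8)), 69)))) = Add(-24690, Mul(-1, Add(77, Mul(Mul(8, 12), 69)))) = Add(-24690, Mul(-1, Add(77, Mul(96, 69)))) = Add(-24690, Mul(-1, Add(77, 6624))) = Add(-24690, Mul(-1, 6701)) = Add(-24690, -6701) = -31391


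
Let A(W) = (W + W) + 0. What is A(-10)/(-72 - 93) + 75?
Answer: 2479/33 ≈ 75.121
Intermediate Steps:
A(W) = 2*W (A(W) = 2*W + 0 = 2*W)
A(-10)/(-72 - 93) + 75 = (2*(-10))/(-72 - 93) + 75 = -20/(-165) + 75 = -20*(-1/165) + 75 = 4/33 + 75 = 2479/33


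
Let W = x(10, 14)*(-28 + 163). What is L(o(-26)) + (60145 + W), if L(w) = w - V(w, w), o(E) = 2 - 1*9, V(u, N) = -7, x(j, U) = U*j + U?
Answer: 80935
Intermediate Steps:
x(j, U) = U + U*j
W = 20790 (W = (14*(1 + 10))*(-28 + 163) = (14*11)*135 = 154*135 = 20790)
o(E) = -7 (o(E) = 2 - 9 = -7)
L(w) = 7 + w (L(w) = w - 1*(-7) = w + 7 = 7 + w)
L(o(-26)) + (60145 + W) = (7 - 7) + (60145 + 20790) = 0 + 80935 = 80935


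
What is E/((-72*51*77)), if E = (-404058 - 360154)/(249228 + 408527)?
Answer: 191053/46494069930 ≈ 4.1092e-6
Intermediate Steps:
E = -764212/657755 ≈ -1.1618
E/((-72*51*77)) = -764212/(657755*(-72*51*77)) = -764212/(657755*((-3672*77))) = -764212/657755/(-282744) = -764212/657755*(-1/282744) = 191053/46494069930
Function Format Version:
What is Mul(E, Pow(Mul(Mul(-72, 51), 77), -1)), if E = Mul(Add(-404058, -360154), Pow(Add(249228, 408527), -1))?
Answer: Rational(191053, 46494069930) ≈ 4.1092e-6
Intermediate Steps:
E = Rational(-764212, 657755) (E = Mul(-764212, Pow(657755, -1)) = Mul(-764212, Rational(1, 657755)) = Rational(-764212, 657755) ≈ -1.1618)
Mul(E, Pow(Mul(Mul(-72, 51), 77), -1)) = Mul(Rational(-764212, 657755), Pow(Mul(Mul(-72, 51), 77), -1)) = Mul(Rational(-764212, 657755), Pow(Mul(-3672, 77), -1)) = Mul(Rational(-764212, 657755), Pow(-282744, -1)) = Mul(Rational(-764212, 657755), Rational(-1, 282744)) = Rational(191053, 46494069930)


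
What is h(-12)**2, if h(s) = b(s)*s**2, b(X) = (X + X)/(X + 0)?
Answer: 82944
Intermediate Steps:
b(X) = 2 (b(X) = (2*X)/X = 2)
h(s) = 2*s**2
h(-12)**2 = (2*(-12)**2)**2 = (2*144)**2 = 288**2 = 82944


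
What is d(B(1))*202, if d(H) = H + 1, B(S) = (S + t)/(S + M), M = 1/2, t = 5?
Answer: 1010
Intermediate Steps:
M = 1/2 (M = 1*(1/2) = 1/2 ≈ 0.50000)
B(S) = (5 + S)/(1/2 + S) (B(S) = (S + 5)/(S + 1/2) = (5 + S)/(1/2 + S))
d(H) = 1 + H
d(B(1))*202 = (1 + 2*(5 + 1)/(1 + 2*1))*202 = (1 + 2*6/(1 + 2))*202 = (1 + 2*6/3)*202 = (1 + 2*(1/3)*6)*202 = (1 + 4)*202 = 5*202 = 1010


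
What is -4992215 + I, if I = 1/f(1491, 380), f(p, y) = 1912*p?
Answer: -14231766584279/2850792 ≈ -4.9922e+6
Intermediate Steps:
I = 1/2850792 (I = 1/(1912*1491) = 1/2850792 ≈ 3.5078e-7)
-4992215 + I = -4992215 + 1/2850792 = -14231766584279/2850792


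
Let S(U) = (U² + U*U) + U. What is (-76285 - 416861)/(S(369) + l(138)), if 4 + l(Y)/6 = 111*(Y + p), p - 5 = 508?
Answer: -164382/235411 ≈ -0.69828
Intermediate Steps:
S(U) = U + 2*U² (S(U) = (U² + U²) + U = 2*U² + U = U + 2*U²)
p = 513 (p = 5 + 508 = 513)
l(Y) = 341634 + 666*Y (l(Y) = -24 + 6*(111*(Y + 513)) = -24 + 6*(111*(513 + Y)) = -24 + 6*(56943 + 111*Y) = -24 + (341658 + 666*Y) = 341634 + 666*Y)
(-76285 - 416861)/(S(369) + l(138)) = (-76285 - 416861)/(369*(1 + 2*369) + (341634 + 666*138)) = -493146/(369*(1 + 738) + (341634 + 91908)) = -493146/(369*739 + 433542) = -493146/(272691 + 433542) = -493146/706233 = -493146*1/706233 = -164382/235411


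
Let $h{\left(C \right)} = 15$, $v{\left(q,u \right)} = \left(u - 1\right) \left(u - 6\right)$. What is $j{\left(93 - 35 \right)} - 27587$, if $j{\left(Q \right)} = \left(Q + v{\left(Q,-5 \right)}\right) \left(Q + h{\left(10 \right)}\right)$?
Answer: $-18535$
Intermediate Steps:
$v{\left(q,u \right)} = \left(-1 + u\right) \left(-6 + u\right)$
$j{\left(Q \right)} = \left(15 + Q\right) \left(66 + Q\right)$ ($j{\left(Q \right)} = \left(Q + \left(6 + \left(-5\right)^{2} - -35\right)\right) \left(Q + 15\right) = \left(Q + \left(6 + 25 + 35\right)\right) \left(15 + Q\right) = \left(Q + 66\right) \left(15 + Q\right) = \left(66 + Q\right) \left(15 + Q\right) = \left(15 + Q\right) \left(66 + Q\right)$)
$j{\left(93 - 35 \right)} - 27587 = \left(990 + \left(93 - 35\right)^{2} + 81 \left(93 - 35\right)\right) - 27587 = \left(990 + 58^{2} + 81 \cdot 58\right) - 27587 = \left(990 + 3364 + 4698\right) - 27587 = 9052 - 27587 = -18535$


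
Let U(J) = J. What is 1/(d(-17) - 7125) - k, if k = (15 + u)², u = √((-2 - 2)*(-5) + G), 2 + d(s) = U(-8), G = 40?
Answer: -2033476/7135 - 60*√15 ≈ -517.38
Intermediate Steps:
d(s) = -10 (d(s) = -2 - 8 = -10)
u = 2*√15 (u = √((-2 - 2)*(-5) + 40) = √(-4*(-5) + 40) = √(20 + 40) = √60 = 2*√15 ≈ 7.7460)
k = (15 + 2*√15)² ≈ 517.38
1/(d(-17) - 7125) - k = 1/(-10 - 7125) - (285 + 60*√15) = 1/(-7135) + (-285 - 60*√15) = -1/7135 + (-285 - 60*√15) = -2033476/7135 - 60*√15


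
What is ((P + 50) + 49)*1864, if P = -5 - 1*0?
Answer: 175216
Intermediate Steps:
P = -5 (P = -5 + 0 = -5)
((P + 50) + 49)*1864 = ((-5 + 50) + 49)*1864 = (45 + 49)*1864 = 94*1864 = 175216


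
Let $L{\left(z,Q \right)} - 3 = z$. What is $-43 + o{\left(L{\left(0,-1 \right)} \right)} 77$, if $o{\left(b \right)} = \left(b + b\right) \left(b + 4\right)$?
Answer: $3191$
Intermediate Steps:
$L{\left(z,Q \right)} = 3 + z$
$o{\left(b \right)} = 2 b \left(4 + b\right)$
$-43 + o{\left(L{\left(0,-1 \right)} \right)} 77 = -43 + 2 \left(3 + 0\right) \left(4 + \left(3 + 0\right)\right) 77 = -43 + 2 \cdot 3 \left(4 + 3\right) 77 = -43 + 2 \cdot 3 \cdot 7 \cdot 77 = -43 + 42 \cdot 77 = -43 + 3234 = 3191$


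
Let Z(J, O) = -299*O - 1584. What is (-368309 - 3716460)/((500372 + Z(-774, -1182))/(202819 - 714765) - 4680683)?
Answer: 1045590575237/1198128895662 ≈ 0.87269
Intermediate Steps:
Z(J, O) = -1584 - 299*O
(-368309 - 3716460)/((500372 + Z(-774, -1182))/(202819 - 714765) - 4680683) = (-368309 - 3716460)/((500372 + (-1584 - 299*(-1182)))/(202819 - 714765) - 4680683) = -4084769/((500372 + (-1584 + 353418))/(-511946) - 4680683) = -4084769/((500372 + 351834)*(-1/511946) - 4680683) = -4084769/(852206*(-1/511946) - 4680683) = -4084769/(-426103/255973 - 4680683) = -4084769/(-1198128895662/255973) = -4084769*(-255973/1198128895662) = 1045590575237/1198128895662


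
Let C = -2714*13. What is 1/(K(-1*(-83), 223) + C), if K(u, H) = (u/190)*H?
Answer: -190/6685071 ≈ -2.8422e-5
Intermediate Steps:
K(u, H) = H*u/190 (K(u, H) = (u*(1/190))*H = (u/190)*H = H*u/190)
C = -35282
1/(K(-1*(-83), 223) + C) = 1/((1/190)*223*(-1*(-83)) - 35282) = 1/((1/190)*223*83 - 35282) = 1/(18509/190 - 35282) = 1/(-6685071/190) = -190/6685071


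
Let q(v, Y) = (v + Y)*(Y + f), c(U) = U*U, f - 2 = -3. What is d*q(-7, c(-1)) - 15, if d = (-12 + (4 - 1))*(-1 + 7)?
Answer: -15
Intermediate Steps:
f = -1 (f = 2 - 3 = -1)
c(U) = U²
q(v, Y) = (-1 + Y)*(Y + v) (q(v, Y) = (v + Y)*(Y - 1) = (Y + v)*(-1 + Y) = (-1 + Y)*(Y + v))
d = -54 (d = (-12 + 3)*6 = -9*6 = -54)
d*q(-7, c(-1)) - 15 = -54*(((-1)²)² - 1*(-1)² - 1*(-7) + (-1)²*(-7)) - 15 = -54*(1² - 1*1 + 7 + 1*(-7)) - 15 = -54*(1 - 1 + 7 - 7) - 15 = -54*0 - 15 = 0 - 15 = -15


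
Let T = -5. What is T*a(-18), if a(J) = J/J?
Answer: -5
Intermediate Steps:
a(J) = 1
T*a(-18) = -5*1 = -5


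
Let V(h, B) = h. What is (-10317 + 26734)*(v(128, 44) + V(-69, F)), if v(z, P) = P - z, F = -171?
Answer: -2511801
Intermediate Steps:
(-10317 + 26734)*(v(128, 44) + V(-69, F)) = (-10317 + 26734)*((44 - 1*128) - 69) = 16417*((44 - 128) - 69) = 16417*(-84 - 69) = 16417*(-153) = -2511801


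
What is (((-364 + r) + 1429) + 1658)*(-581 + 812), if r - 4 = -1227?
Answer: 346500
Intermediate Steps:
r = -1223 (r = 4 - 1227 = -1223)
(((-364 + r) + 1429) + 1658)*(-581 + 812) = (((-364 - 1223) + 1429) + 1658)*(-581 + 812) = ((-1587 + 1429) + 1658)*231 = (-158 + 1658)*231 = 1500*231 = 346500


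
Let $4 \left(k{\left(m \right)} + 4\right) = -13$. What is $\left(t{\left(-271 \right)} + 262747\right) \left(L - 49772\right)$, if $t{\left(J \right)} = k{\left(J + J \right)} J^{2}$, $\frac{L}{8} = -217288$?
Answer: $482244544219$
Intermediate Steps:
$k{\left(m \right)} = - \frac{29}{4}$ ($k{\left(m \right)} = -4 + \frac{1}{4} \left(-13\right) = -4 - \frac{13}{4} = - \frac{29}{4}$)
$L = -1738304$ ($L = 8 \left(-217288\right) = -1738304$)
$t{\left(J \right)} = - \frac{29 J^{2}}{4}$
$\left(t{\left(-271 \right)} + 262747\right) \left(L - 49772\right) = \left(- \frac{29 \left(-271\right)^{2}}{4} + 262747\right) \left(-1738304 - 49772\right) = \left(\left(- \frac{29}{4}\right) 73441 + 262747\right) \left(-1788076\right) = \left(- \frac{2129789}{4} + 262747\right) \left(-1788076\right) = \left(- \frac{1078801}{4}\right) \left(-1788076\right) = 482244544219$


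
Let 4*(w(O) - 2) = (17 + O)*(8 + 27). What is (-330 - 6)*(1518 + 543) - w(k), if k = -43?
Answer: -1384541/2 ≈ -6.9227e+5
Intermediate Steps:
w(O) = 603/4 + 35*O/4 (w(O) = 2 + ((17 + O)*(8 + 27))/4 = 2 + ((17 + O)*35)/4 = 2 + (595 + 35*O)/4 = 2 + (595/4 + 35*O/4) = 603/4 + 35*O/4)
(-330 - 6)*(1518 + 543) - w(k) = (-330 - 6)*(1518 + 543) - (603/4 + (35/4)*(-43)) = -336*2061 - (603/4 - 1505/4) = -692496 - 1*(-451/2) = -692496 + 451/2 = -1384541/2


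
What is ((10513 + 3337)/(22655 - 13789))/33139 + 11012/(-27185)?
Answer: -1617531663119/3993617508595 ≈ -0.40503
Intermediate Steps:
((10513 + 3337)/(22655 - 13789))/33139 + 11012/(-27185) = (13850/8866)*(1/33139) + 11012*(-1/27185) = (13850*(1/8866))*(1/33139) - 11012/27185 = (6925/4433)*(1/33139) - 11012/27185 = 6925/146905187 - 11012/27185 = -1617531663119/3993617508595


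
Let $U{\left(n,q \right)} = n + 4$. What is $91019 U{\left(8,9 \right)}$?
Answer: $1092228$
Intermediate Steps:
$U{\left(n,q \right)} = 4 + n$
$91019 U{\left(8,9 \right)} = 91019 \left(4 + 8\right) = 91019 \cdot 12 = 1092228$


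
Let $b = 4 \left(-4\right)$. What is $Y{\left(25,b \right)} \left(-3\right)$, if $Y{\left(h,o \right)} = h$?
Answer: $-75$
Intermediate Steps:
$b = -16$
$Y{\left(25,b \right)} \left(-3\right) = 25 \left(-3\right) = -75$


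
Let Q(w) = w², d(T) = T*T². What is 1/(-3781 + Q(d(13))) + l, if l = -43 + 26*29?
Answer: 3429172909/4823028 ≈ 711.00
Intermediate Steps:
d(T) = T³
l = 711 (l = -43 + 754 = 711)
1/(-3781 + Q(d(13))) + l = 1/(-3781 + (13³)²) + 711 = 1/(-3781 + 2197²) + 711 = 1/(-3781 + 4826809) + 711 = 1/4823028 + 711 = 3429172909/4823028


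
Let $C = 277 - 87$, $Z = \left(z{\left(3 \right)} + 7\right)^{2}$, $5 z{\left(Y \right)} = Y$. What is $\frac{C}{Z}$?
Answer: $\frac{125}{38} \approx 3.2895$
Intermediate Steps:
$z{\left(Y \right)} = \frac{Y}{5}$
$Z = \frac{1444}{25}$ ($Z = \left(\frac{1}{5} \cdot 3 + 7\right)^{2} = \left(\frac{3}{5} + 7\right)^{2} = \left(\frac{38}{5}\right)^{2} = \frac{1444}{25} \approx 57.76$)
$C = 190$ ($C = 277 - 87 = 190$)
$\frac{C}{Z} = \frac{190}{\frac{1444}{25}} = 190 \cdot \frac{25}{1444} = \frac{125}{38}$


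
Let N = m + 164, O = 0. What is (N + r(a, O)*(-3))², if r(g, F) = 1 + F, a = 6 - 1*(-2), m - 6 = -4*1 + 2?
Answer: 27225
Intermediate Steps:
m = 4 (m = 6 + (-4*1 + 2) = 6 + (-4 + 2) = 6 - 2 = 4)
a = 8 (a = 6 + 2 = 8)
N = 168 (N = 4 + 164 = 168)
(N + r(a, O)*(-3))² = (168 + (1 + 0)*(-3))² = (168 + 1*(-3))² = (168 - 3)² = 165² = 27225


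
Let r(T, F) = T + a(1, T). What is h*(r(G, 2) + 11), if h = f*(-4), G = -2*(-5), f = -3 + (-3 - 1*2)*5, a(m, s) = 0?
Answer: 2352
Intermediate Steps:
f = -28 (f = -3 + (-3 - 2)*5 = -3 - 5*5 = -3 - 25 = -28)
G = 10
r(T, F) = T (r(T, F) = T + 0 = T)
h = 112 (h = -28*(-4) = 112)
h*(r(G, 2) + 11) = 112*(10 + 11) = 112*21 = 2352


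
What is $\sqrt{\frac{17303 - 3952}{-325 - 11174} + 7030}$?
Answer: $\frac{\sqrt{929402293881}}{11499} \approx 83.838$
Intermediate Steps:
$\sqrt{\frac{17303 - 3952}{-325 - 11174} + 7030} = \sqrt{\frac{13351}{-11499} + 7030} = \sqrt{13351 \left(- \frac{1}{11499}\right) + 7030} = \sqrt{- \frac{13351}{11499} + 7030} = \sqrt{\frac{80824619}{11499}} = \frac{\sqrt{929402293881}}{11499}$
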